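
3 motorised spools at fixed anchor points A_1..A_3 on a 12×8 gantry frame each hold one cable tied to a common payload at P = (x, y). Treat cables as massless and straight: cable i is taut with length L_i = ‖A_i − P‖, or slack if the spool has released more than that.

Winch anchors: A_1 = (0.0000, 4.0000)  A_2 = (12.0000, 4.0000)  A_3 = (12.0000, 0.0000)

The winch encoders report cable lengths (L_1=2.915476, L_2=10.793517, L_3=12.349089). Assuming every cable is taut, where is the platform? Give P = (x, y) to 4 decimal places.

(1.5000, 6.5000)

each cable: (A_i−P)·(A_i−P) = L_i²; let k_i = ‖A_i‖²−L_i²
k_1 = 0.0000+16.0000−8.5000 = 7.5000
row 1: -24.0000x + 0.0000y = -36.0000  (k_2=43.5000)
row 2: -24.0000x + 8.0000y = 16.0000  (k_3=-8.5000)
Cramer on rows 1–2 → x = 1.5000, y = 6.5000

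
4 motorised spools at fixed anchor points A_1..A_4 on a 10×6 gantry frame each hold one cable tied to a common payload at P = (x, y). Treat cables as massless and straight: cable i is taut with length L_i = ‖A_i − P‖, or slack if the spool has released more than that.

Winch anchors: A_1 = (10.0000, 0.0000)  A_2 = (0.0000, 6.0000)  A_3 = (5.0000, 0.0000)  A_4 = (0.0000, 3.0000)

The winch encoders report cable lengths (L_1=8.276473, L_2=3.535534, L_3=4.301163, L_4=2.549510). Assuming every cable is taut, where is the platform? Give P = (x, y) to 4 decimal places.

(2.5000, 3.5000)

circle eqns → linear via eq_j − eq_1; set q_j = A_j·A_j − L_j²
q_1 = 100.0000+0.0000−68.5000 = 31.5000
20.0000·x − 12.0000·y = q_1−q_2 = 8.0000
10.0000·x + 0.0000·y = q_1−q_3 = 25.0000
20.0000·x − 6.0000·y = q_1−q_4 = 29.0000
solve first two rows → x=2.5000, y=3.5000
check cable 4: ‖A_4−P‖² = 6.5000 ≈ L_4² = 6.5000 ✓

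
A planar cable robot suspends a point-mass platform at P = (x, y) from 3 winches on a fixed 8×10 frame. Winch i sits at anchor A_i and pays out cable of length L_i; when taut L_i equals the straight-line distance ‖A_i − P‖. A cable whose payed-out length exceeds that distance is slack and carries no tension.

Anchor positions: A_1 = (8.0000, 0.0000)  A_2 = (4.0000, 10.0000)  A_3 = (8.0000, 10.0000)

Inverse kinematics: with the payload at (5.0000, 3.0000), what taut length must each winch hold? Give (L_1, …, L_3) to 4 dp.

(4.2426, 7.0711, 7.6158)

cable 1: Δx=3.0000, Δy=-3.0000; L_1 = √(Δx²+Δy²) = 4.2426
cable 2: Δx=-1.0000, Δy=7.0000; L_2 = √(Δx²+Δy²) = 7.0711
cable 3: Δx=3.0000, Δy=7.0000; L_3 = √(Δx²+Δy²) = 7.6158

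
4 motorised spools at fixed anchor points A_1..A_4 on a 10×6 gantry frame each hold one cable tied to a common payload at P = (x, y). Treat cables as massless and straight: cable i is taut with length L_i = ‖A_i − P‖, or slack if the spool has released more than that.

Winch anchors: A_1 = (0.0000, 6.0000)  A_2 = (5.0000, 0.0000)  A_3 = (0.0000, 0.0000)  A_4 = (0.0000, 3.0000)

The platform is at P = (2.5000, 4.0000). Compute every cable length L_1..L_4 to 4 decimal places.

L_1 = √((0.0000−2.5000)² + (6.0000−4.0000)²) = 3.2016
L_2 = √((5.0000−2.5000)² + (0.0000−4.0000)²) = 4.7170
L_3 = √((0.0000−2.5000)² + (0.0000−4.0000)²) = 4.7170
L_4 = √((0.0000−2.5000)² + (3.0000−4.0000)²) = 2.6926

(3.2016, 4.7170, 4.7170, 2.6926)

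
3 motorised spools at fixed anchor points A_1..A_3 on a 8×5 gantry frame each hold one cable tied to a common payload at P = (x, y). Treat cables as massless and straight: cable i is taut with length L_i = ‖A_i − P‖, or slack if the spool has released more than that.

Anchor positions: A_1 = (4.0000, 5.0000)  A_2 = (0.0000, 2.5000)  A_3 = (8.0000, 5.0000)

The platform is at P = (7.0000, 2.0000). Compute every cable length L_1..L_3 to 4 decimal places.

L_1: Δ = A_1−P = (-3.0000, 3.0000) → ‖Δ‖ = √18.0000 = 4.2426
L_2: Δ = A_2−P = (-7.0000, 0.5000) → ‖Δ‖ = √49.2500 = 7.0178
L_3: Δ = A_3−P = (1.0000, 3.0000) → ‖Δ‖ = √10.0000 = 3.1623

(4.2426, 7.0178, 3.1623)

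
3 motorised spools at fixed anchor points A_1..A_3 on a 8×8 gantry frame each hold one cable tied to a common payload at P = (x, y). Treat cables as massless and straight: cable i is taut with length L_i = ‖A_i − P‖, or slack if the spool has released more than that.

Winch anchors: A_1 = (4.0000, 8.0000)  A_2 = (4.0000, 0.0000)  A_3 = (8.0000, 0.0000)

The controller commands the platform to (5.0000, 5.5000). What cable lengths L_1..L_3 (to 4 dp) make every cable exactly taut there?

(2.6926, 5.5902, 6.2650)

cable 1: Δx=-1.0000, Δy=2.5000; L_1 = √(Δx²+Δy²) = 2.6926
cable 2: Δx=-1.0000, Δy=-5.5000; L_2 = √(Δx²+Δy²) = 5.5902
cable 3: Δx=3.0000, Δy=-5.5000; L_3 = √(Δx²+Δy²) = 6.2650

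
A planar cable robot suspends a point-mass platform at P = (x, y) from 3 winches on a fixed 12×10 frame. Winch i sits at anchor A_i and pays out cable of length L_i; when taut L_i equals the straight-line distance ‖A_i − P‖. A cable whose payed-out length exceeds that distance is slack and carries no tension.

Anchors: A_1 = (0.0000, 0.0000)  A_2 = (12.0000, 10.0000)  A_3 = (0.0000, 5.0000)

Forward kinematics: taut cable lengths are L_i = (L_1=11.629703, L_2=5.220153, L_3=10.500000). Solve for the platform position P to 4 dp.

each cable: (A_i−P)·(A_i−P) = L_i²; let c_i = ‖A_i‖²−L_i²
c_1 = 0.0000+0.0000−135.2500 = -135.2500
row 1: -24.0000x − 20.0000y = -352.0000  (c_2=216.7500)
row 2: 0.0000x − 10.0000y = -50.0000  (c_3=-85.2500)
Cramer on rows 1–2 → x = 10.5000, y = 5.0000

(10.5000, 5.0000)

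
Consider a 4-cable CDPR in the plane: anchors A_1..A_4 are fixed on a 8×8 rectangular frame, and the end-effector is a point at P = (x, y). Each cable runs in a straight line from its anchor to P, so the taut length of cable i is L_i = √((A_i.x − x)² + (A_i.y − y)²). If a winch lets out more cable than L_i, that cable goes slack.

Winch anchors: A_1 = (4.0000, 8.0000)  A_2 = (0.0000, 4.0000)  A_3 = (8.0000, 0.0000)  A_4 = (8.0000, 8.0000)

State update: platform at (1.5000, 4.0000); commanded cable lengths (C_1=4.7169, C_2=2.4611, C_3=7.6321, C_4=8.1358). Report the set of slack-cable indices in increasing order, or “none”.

cable 1: √((2.5000)²+(4.0000)²)=4.7170, C_1=4.7169: taut
cable 2: √((-1.5000)²+(0.0000)²)=1.5000, C_2=2.4611: slack
cable 3: √((6.5000)²+(-4.0000)²)=7.6322, C_3=7.6321: taut
cable 4: √((6.5000)²+(4.0000)²)=7.6322, C_4=8.1358: slack

2, 4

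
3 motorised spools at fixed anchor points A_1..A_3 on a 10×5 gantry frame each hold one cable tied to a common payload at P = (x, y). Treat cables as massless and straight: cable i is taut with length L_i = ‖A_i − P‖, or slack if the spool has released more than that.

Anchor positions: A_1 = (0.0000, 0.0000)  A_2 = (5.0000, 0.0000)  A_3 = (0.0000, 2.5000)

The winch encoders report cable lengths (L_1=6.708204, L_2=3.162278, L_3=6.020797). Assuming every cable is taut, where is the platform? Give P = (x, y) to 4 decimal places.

(6.0000, 3.0000)

each cable: (A_i−P)·(A_i−P) = L_i²; let c_i = ‖A_i‖²−L_i²
c_1 = 0.0000+0.0000−45.0000 = -45.0000
row 1: -10.0000x + 0.0000y = -60.0000  (c_2=15.0000)
row 2: 0.0000x − 5.0000y = -15.0000  (c_3=-30.0000)
Cramer on rows 1–2 → x = 6.0000, y = 3.0000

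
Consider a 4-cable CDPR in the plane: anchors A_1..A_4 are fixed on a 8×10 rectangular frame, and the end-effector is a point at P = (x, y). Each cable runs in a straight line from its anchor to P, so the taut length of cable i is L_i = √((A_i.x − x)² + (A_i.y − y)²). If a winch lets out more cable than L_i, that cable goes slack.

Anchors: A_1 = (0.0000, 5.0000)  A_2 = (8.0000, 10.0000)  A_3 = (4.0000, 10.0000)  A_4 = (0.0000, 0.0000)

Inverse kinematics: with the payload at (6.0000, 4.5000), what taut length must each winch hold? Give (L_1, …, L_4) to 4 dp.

cable 1: Δx=-6.0000, Δy=0.5000; L_1 = √(Δx²+Δy²) = 6.0208
cable 2: Δx=2.0000, Δy=5.5000; L_2 = √(Δx²+Δy²) = 5.8523
cable 3: Δx=-2.0000, Δy=5.5000; L_3 = √(Δx²+Δy²) = 5.8523
cable 4: Δx=-6.0000, Δy=-4.5000; L_4 = √(Δx²+Δy²) = 7.5000

(6.0208, 5.8523, 5.8523, 7.5000)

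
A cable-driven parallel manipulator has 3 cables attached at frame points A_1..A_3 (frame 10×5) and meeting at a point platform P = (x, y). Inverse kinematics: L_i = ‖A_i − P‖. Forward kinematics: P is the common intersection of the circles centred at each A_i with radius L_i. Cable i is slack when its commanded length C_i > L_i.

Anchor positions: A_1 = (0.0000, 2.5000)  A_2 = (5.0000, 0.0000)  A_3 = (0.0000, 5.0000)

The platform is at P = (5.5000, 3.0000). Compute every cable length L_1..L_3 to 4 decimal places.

cable 1: Δx=-5.5000, Δy=-0.5000; L_1 = √(Δx²+Δy²) = 5.5227
cable 2: Δx=-0.5000, Δy=-3.0000; L_2 = √(Δx²+Δy²) = 3.0414
cable 3: Δx=-5.5000, Δy=2.0000; L_3 = √(Δx²+Δy²) = 5.8523

(5.5227, 3.0414, 5.8523)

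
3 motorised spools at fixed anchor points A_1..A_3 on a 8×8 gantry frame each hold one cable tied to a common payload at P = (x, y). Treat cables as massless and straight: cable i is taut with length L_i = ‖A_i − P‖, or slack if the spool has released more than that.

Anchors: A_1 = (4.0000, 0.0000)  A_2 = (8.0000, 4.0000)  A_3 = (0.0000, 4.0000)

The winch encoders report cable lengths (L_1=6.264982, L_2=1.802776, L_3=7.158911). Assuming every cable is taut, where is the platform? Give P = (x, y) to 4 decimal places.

circle eqns → linear via eq_j − eq_1; set q_j = A_j·A_j − L_j²
q_1 = 16.0000+0.0000−39.2500 = -23.2500
-8.0000·x − 8.0000·y = q_1−q_2 = -100.0000
8.0000·x − 8.0000·y = q_1−q_3 = 12.0000
solve first two rows → x=7.0000, y=5.5000

(7.0000, 5.5000)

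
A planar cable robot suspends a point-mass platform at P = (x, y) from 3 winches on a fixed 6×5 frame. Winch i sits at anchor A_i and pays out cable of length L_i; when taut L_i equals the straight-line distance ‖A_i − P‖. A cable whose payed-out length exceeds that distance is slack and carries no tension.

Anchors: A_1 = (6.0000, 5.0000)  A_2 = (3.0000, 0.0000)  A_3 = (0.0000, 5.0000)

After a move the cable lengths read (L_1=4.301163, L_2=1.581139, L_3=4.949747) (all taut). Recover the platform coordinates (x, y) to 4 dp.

circle eqns → linear via eq_j − eq_1; set k_j = A_j·A_j − L_j²
k_1 = 36.0000+25.0000−18.5000 = 42.5000
6.0000·x + 10.0000·y = k_1−k_2 = 36.0000
12.0000·x + 0.0000·y = k_1−k_3 = 42.0000
solve first two rows → x=3.5000, y=1.5000

(3.5000, 1.5000)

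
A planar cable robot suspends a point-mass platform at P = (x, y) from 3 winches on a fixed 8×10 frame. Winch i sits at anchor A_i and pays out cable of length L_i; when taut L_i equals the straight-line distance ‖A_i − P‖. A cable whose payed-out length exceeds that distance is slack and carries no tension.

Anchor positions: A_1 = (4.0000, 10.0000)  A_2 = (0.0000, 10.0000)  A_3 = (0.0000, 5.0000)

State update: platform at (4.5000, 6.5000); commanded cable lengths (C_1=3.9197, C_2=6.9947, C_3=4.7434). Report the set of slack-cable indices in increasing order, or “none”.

1, 2

cable 1: L_1 = ‖A_1−P‖ = 3.5355;  C_1 = 3.9197 → slack
cable 2: L_2 = ‖A_2−P‖ = 5.7009;  C_2 = 6.9947 → slack
cable 3: L_3 = ‖A_3−P‖ = 4.7434;  C_3 = 4.7434 → taut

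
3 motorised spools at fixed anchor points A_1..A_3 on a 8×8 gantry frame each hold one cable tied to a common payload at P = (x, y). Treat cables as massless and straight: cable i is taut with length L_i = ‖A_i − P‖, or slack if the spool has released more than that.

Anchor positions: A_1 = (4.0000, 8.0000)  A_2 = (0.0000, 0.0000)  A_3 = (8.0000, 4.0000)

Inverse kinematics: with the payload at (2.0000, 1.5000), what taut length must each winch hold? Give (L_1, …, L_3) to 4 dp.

cable 1: Δx=2.0000, Δy=6.5000; L_1 = √(Δx²+Δy²) = 6.8007
cable 2: Δx=-2.0000, Δy=-1.5000; L_2 = √(Δx²+Δy²) = 2.5000
cable 3: Δx=6.0000, Δy=2.5000; L_3 = √(Δx²+Δy²) = 6.5000

(6.8007, 2.5000, 6.5000)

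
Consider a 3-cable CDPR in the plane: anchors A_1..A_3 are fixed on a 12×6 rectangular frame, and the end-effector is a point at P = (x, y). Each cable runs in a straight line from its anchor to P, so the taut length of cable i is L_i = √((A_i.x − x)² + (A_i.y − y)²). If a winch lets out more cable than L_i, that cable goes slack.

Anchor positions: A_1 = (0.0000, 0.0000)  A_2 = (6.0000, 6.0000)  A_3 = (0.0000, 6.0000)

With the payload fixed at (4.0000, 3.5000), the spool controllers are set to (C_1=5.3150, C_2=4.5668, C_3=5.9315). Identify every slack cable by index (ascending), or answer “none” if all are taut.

cable 1: L_1 = ‖A_1−P‖ = 5.3151;  C_1 = 5.3150 → taut
cable 2: L_2 = ‖A_2−P‖ = 3.2016;  C_2 = 4.5668 → slack
cable 3: L_3 = ‖A_3−P‖ = 4.7170;  C_3 = 5.9315 → slack

2, 3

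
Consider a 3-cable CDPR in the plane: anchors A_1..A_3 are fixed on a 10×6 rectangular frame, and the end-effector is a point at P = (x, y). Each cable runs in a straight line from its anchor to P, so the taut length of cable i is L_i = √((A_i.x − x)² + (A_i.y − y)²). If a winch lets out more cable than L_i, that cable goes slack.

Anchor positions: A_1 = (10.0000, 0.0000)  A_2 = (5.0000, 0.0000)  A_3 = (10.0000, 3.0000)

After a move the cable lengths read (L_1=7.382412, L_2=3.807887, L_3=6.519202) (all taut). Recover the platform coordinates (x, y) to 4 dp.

(3.5000, 3.5000)

expand ‖A_i−P‖²=L_i² and subtract eq 1 (c_i ≔ ‖A_i‖²−L_i²)
c_1 = 100.0000+0.0000−54.5000 = 45.5000
eq1−eq2 → [10.0000  0.0000]·P = 35.0000
eq1−eq3 → [0.0000  -6.0000]·P = -21.0000
2×2 solve → P = (3.5000, 3.5000)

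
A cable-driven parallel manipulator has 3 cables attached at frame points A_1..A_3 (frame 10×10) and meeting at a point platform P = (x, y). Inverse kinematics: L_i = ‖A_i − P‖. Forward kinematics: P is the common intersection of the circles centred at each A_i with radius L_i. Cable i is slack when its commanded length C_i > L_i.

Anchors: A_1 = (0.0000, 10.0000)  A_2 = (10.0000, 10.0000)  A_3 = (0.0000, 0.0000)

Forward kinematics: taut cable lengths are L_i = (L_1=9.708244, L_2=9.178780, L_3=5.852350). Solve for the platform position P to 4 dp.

(5.5000, 2.0000)

each cable: (A_i−P)·(A_i−P) = L_i²; let q_i = ‖A_i‖²−L_i²
q_1 = 0.0000+100.0000−94.2500 = 5.7500
row 1: -20.0000x + 0.0000y = -110.0000  (q_2=115.7500)
row 2: 0.0000x + 20.0000y = 40.0000  (q_3=-34.2500)
Cramer on rows 1–2 → x = 5.5000, y = 2.0000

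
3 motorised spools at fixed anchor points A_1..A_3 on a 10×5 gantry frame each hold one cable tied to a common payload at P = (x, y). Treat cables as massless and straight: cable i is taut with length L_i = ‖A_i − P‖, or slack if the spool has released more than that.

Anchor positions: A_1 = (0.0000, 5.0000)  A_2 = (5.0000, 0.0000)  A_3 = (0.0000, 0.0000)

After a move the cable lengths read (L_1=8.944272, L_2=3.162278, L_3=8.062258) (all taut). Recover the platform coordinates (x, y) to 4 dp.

each cable: (A_i−P)·(A_i−P) = L_i²; let c_i = ‖A_i‖²−L_i²
c_1 = 0.0000+25.0000−80.0000 = -55.0000
row 1: -10.0000x + 10.0000y = -70.0000  (c_2=15.0000)
row 2: 0.0000x + 10.0000y = 10.0000  (c_3=-65.0000)
Cramer on rows 1–2 → x = 8.0000, y = 1.0000

(8.0000, 1.0000)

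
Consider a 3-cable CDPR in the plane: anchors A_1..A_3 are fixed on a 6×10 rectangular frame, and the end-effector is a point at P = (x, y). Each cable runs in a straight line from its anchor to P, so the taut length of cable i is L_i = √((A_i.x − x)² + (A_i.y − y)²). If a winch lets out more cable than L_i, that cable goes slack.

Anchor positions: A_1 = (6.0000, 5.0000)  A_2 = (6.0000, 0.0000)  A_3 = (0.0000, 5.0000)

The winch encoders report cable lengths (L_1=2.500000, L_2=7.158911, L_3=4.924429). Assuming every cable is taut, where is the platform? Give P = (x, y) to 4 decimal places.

(4.5000, 7.0000)

each cable: (A_i−P)·(A_i−P) = L_i²; let c_i = ‖A_i‖²−L_i²
c_1 = 36.0000+25.0000−6.2500 = 54.7500
row 1: 0.0000x + 10.0000y = 70.0000  (c_2=-15.2500)
row 2: 12.0000x + 0.0000y = 54.0000  (c_3=0.7500)
Cramer on rows 1–2 → x = 4.5000, y = 7.0000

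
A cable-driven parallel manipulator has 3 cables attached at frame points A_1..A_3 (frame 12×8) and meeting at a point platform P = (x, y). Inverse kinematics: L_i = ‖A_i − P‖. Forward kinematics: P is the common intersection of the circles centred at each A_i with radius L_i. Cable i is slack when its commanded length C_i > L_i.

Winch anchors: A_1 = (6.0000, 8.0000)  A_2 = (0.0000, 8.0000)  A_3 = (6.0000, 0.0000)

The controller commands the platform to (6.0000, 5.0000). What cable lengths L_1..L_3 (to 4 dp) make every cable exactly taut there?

cable 1: Δx=0.0000, Δy=3.0000; L_1 = √(Δx²+Δy²) = 3.0000
cable 2: Δx=-6.0000, Δy=3.0000; L_2 = √(Δx²+Δy²) = 6.7082
cable 3: Δx=0.0000, Δy=-5.0000; L_3 = √(Δx²+Δy²) = 5.0000

(3.0000, 6.7082, 5.0000)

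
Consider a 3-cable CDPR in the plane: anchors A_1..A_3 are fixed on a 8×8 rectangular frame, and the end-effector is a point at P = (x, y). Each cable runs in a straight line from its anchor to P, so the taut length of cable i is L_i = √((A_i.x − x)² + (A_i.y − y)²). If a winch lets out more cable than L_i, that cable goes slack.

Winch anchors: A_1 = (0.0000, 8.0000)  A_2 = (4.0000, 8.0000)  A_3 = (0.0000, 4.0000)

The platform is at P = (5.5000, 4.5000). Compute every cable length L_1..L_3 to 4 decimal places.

(6.5192, 3.8079, 5.5227)

L_1 = √((0.0000−5.5000)² + (8.0000−4.5000)²) = 6.5192
L_2 = √((4.0000−5.5000)² + (8.0000−4.5000)²) = 3.8079
L_3 = √((0.0000−5.5000)² + (4.0000−4.5000)²) = 5.5227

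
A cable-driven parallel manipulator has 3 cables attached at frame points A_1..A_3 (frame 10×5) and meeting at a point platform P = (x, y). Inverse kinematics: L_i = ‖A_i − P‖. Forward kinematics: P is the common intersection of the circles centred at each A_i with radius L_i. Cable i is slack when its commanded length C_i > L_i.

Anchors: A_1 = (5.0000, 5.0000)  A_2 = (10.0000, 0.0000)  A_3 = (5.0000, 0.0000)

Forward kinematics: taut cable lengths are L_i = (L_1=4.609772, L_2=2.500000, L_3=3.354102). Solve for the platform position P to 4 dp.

expand ‖A_i−P‖²=L_i² and subtract eq 1 (k_i ≔ ‖A_i‖²−L_i²)
k_1 = 25.0000+25.0000−21.2500 = 28.7500
eq1−eq2 → [-10.0000  10.0000]·P = -65.0000
eq1−eq3 → [0.0000  10.0000]·P = 15.0000
2×2 solve → P = (8.0000, 1.5000)

(8.0000, 1.5000)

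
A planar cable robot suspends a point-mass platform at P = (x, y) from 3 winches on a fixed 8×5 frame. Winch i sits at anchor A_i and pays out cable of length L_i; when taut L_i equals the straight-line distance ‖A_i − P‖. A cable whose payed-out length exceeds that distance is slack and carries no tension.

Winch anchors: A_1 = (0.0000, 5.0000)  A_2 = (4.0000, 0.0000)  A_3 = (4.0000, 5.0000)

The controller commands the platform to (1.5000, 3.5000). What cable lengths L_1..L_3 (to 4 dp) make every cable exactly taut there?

(2.1213, 4.3012, 2.9155)

L_1: Δ = A_1−P = (-1.5000, 1.5000) → ‖Δ‖ = √4.5000 = 2.1213
L_2: Δ = A_2−P = (2.5000, -3.5000) → ‖Δ‖ = √18.5000 = 4.3012
L_3: Δ = A_3−P = (2.5000, 1.5000) → ‖Δ‖ = √8.5000 = 2.9155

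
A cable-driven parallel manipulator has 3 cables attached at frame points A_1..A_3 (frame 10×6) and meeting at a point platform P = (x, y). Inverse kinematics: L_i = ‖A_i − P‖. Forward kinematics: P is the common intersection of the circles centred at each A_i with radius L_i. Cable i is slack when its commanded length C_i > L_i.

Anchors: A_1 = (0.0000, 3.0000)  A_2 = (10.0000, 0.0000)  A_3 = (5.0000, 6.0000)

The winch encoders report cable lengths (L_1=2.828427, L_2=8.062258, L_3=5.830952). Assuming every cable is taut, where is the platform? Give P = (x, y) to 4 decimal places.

(2.0000, 1.0000)

each cable: (A_i−P)·(A_i−P) = L_i²; let c_i = ‖A_i‖²−L_i²
c_1 = 0.0000+9.0000−8.0000 = 1.0000
row 1: -20.0000x + 6.0000y = -34.0000  (c_2=35.0000)
row 2: -10.0000x − 6.0000y = -26.0000  (c_3=27.0000)
Cramer on rows 1–2 → x = 2.0000, y = 1.0000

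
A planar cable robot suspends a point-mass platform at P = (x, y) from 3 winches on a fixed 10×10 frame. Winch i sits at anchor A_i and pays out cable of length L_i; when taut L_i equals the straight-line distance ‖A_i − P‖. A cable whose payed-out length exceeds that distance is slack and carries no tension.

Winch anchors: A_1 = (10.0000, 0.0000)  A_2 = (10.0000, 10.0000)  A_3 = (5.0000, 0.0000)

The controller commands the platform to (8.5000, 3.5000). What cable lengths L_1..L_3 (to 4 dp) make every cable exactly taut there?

L_1: Δ = A_1−P = (1.5000, -3.5000) → ‖Δ‖ = √14.5000 = 3.8079
L_2: Δ = A_2−P = (1.5000, 6.5000) → ‖Δ‖ = √44.5000 = 6.6708
L_3: Δ = A_3−P = (-3.5000, -3.5000) → ‖Δ‖ = √24.5000 = 4.9497

(3.8079, 6.6708, 4.9497)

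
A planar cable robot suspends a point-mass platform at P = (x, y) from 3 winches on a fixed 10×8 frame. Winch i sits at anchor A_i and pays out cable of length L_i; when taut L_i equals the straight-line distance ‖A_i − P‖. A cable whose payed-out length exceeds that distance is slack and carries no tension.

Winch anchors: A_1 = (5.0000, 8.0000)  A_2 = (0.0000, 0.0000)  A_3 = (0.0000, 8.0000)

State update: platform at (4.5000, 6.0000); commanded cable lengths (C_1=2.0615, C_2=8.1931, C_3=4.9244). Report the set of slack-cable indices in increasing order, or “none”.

2

i=1: geometric 2.0616 vs commanded 2.0615 ⇒ taut
i=2: geometric 7.5000 vs commanded 8.1931 ⇒ slack
i=3: geometric 4.9244 vs commanded 4.9244 ⇒ taut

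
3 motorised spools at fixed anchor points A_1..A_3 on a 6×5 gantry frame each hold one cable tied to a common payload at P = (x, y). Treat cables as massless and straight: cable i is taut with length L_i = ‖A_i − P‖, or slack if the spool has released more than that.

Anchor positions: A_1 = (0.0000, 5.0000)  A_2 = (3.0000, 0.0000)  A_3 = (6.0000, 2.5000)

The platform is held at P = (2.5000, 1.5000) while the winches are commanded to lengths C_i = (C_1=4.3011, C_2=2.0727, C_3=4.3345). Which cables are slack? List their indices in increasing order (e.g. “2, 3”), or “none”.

cable 1: √((-2.5000)²+(3.5000)²)=4.3012, C_1=4.3011: taut
cable 2: √((0.5000)²+(-1.5000)²)=1.5811, C_2=2.0727: slack
cable 3: √((3.5000)²+(1.0000)²)=3.6401, C_3=4.3345: slack

2, 3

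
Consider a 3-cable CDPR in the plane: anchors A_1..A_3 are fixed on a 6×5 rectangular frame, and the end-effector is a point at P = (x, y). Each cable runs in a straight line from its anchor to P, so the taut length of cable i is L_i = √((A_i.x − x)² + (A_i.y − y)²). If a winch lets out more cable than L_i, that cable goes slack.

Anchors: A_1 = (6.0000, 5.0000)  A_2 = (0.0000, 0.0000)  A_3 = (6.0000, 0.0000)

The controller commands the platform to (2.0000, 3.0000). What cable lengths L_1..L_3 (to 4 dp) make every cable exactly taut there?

(4.4721, 3.6056, 5.0000)

cable 1: Δx=4.0000, Δy=2.0000; L_1 = √(Δx²+Δy²) = 4.4721
cable 2: Δx=-2.0000, Δy=-3.0000; L_2 = √(Δx²+Δy²) = 3.6056
cable 3: Δx=4.0000, Δy=-3.0000; L_3 = √(Δx²+Δy²) = 5.0000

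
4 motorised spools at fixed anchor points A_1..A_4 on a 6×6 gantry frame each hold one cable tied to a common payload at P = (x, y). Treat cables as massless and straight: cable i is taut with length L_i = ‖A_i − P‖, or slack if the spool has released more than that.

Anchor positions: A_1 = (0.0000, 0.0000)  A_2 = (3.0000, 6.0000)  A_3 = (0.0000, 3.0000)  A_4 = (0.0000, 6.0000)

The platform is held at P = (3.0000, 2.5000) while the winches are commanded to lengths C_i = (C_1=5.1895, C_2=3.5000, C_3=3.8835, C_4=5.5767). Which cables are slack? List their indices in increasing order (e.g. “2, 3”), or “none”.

1, 3, 4

cable 1: √((-3.0000)²+(-2.5000)²)=3.9051, C_1=5.1895: slack
cable 2: √((0.0000)²+(3.5000)²)=3.5000, C_2=3.5000: taut
cable 3: √((-3.0000)²+(0.5000)²)=3.0414, C_3=3.8835: slack
cable 4: √((-3.0000)²+(3.5000)²)=4.6098, C_4=5.5767: slack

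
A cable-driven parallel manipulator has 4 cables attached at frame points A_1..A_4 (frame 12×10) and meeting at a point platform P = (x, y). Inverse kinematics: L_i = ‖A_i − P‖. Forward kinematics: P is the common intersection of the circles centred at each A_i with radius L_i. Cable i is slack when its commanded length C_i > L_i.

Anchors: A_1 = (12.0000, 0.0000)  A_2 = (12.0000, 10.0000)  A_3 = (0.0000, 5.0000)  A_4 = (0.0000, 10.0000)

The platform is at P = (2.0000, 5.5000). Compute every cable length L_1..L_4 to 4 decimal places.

L_1: Δ = A_1−P = (10.0000, -5.5000) → ‖Δ‖ = √130.2500 = 11.4127
L_2: Δ = A_2−P = (10.0000, 4.5000) → ‖Δ‖ = √120.2500 = 10.9659
L_3: Δ = A_3−P = (-2.0000, -0.5000) → ‖Δ‖ = √4.2500 = 2.0616
L_4: Δ = A_4−P = (-2.0000, 4.5000) → ‖Δ‖ = √24.2500 = 4.9244

(11.4127, 10.9659, 2.0616, 4.9244)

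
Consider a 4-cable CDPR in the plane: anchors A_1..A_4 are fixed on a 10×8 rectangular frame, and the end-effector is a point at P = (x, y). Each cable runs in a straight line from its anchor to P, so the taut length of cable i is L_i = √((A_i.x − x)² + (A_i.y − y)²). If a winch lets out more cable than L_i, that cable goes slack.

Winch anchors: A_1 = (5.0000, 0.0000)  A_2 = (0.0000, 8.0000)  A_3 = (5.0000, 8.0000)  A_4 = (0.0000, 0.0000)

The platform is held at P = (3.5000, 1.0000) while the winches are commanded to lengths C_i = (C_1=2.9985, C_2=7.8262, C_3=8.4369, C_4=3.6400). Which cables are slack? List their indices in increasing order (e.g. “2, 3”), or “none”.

1, 3

i=1: geometric 1.8028 vs commanded 2.9985 ⇒ slack
i=2: geometric 7.8262 vs commanded 7.8262 ⇒ taut
i=3: geometric 7.1589 vs commanded 8.4369 ⇒ slack
i=4: geometric 3.6401 vs commanded 3.6400 ⇒ taut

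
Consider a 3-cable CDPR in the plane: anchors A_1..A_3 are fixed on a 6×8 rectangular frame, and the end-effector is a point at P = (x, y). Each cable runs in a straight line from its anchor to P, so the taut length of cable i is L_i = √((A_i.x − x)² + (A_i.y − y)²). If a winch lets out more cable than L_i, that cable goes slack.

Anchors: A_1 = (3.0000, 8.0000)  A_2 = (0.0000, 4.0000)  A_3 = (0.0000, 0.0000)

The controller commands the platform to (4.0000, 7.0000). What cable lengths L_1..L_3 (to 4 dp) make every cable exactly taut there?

(1.4142, 5.0000, 8.0623)

cable 1: Δx=-1.0000, Δy=1.0000; L_1 = √(Δx²+Δy²) = 1.4142
cable 2: Δx=-4.0000, Δy=-3.0000; L_2 = √(Δx²+Δy²) = 5.0000
cable 3: Δx=-4.0000, Δy=-7.0000; L_3 = √(Δx²+Δy²) = 8.0623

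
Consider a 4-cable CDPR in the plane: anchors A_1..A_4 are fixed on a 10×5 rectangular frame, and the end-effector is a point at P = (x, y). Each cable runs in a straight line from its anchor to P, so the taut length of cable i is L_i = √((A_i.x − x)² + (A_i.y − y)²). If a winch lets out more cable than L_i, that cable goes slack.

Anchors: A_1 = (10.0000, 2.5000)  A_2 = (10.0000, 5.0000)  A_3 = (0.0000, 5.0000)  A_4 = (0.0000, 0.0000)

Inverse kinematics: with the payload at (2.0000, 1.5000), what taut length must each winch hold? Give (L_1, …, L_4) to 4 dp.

(8.0623, 8.7321, 4.0311, 2.5000)

L_1 = √((10.0000−2.0000)² + (2.5000−1.5000)²) = 8.0623
L_2 = √((10.0000−2.0000)² + (5.0000−1.5000)²) = 8.7321
L_3 = √((0.0000−2.0000)² + (5.0000−1.5000)²) = 4.0311
L_4 = √((0.0000−2.0000)² + (0.0000−1.5000)²) = 2.5000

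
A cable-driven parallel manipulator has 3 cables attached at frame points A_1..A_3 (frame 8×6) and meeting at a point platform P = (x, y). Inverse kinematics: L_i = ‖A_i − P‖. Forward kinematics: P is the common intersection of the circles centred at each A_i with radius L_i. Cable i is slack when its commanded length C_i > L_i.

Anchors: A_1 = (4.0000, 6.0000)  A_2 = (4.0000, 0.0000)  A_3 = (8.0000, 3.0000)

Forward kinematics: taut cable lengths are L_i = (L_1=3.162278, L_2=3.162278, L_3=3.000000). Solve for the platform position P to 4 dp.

circle eqns → linear via eq_j − eq_1; set q_j = A_j·A_j − L_j²
q_1 = 16.0000+36.0000−10.0000 = 42.0000
0.0000·x + 12.0000·y = q_1−q_2 = 36.0000
-8.0000·x + 6.0000·y = q_1−q_3 = -22.0000
solve first two rows → x=5.0000, y=3.0000

(5.0000, 3.0000)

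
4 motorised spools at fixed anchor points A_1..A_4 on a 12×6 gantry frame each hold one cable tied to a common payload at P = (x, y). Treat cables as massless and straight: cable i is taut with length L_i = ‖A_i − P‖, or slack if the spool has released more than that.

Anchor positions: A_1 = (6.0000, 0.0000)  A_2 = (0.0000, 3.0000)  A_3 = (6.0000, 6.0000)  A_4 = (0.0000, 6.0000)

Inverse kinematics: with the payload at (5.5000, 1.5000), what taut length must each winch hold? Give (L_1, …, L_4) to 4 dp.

(1.5811, 5.7009, 4.5277, 7.1063)

cable 1: Δx=0.5000, Δy=-1.5000; L_1 = √(Δx²+Δy²) = 1.5811
cable 2: Δx=-5.5000, Δy=1.5000; L_2 = √(Δx²+Δy²) = 5.7009
cable 3: Δx=0.5000, Δy=4.5000; L_3 = √(Δx²+Δy²) = 4.5277
cable 4: Δx=-5.5000, Δy=4.5000; L_4 = √(Δx²+Δy²) = 7.1063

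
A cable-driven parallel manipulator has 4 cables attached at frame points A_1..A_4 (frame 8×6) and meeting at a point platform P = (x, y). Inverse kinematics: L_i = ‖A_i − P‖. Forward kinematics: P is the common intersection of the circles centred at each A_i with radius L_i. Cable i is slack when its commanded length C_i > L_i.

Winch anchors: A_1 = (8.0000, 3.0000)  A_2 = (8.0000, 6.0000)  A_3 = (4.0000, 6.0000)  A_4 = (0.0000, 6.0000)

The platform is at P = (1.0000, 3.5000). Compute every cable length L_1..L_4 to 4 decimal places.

cable 1: Δx=7.0000, Δy=-0.5000; L_1 = √(Δx²+Δy²) = 7.0178
cable 2: Δx=7.0000, Δy=2.5000; L_2 = √(Δx²+Δy²) = 7.4330
cable 3: Δx=3.0000, Δy=2.5000; L_3 = √(Δx²+Δy²) = 3.9051
cable 4: Δx=-1.0000, Δy=2.5000; L_4 = √(Δx²+Δy²) = 2.6926

(7.0178, 7.4330, 3.9051, 2.6926)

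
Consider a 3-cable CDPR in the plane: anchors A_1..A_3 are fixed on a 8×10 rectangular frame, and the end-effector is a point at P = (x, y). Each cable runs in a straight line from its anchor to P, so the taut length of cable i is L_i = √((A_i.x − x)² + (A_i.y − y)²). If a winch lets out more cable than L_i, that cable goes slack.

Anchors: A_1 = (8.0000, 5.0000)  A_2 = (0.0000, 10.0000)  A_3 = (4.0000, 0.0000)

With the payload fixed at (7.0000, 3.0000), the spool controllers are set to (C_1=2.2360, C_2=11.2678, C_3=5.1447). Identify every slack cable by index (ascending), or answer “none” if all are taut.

cable 1: L_1 = ‖A_1−P‖ = 2.2361;  C_1 = 2.2360 → taut
cable 2: L_2 = ‖A_2−P‖ = 9.8995;  C_2 = 11.2678 → slack
cable 3: L_3 = ‖A_3−P‖ = 4.2426;  C_3 = 5.1447 → slack

2, 3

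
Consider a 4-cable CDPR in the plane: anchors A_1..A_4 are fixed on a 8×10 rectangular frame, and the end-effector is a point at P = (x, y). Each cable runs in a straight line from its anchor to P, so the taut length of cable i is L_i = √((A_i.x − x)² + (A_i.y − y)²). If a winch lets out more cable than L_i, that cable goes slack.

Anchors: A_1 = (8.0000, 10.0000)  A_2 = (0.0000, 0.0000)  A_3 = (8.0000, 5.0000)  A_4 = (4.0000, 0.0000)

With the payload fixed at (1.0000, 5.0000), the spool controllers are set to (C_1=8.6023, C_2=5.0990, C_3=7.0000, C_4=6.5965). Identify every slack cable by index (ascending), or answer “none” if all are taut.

cable 1: L_1 = ‖A_1−P‖ = 8.6023;  C_1 = 8.6023 → taut
cable 2: L_2 = ‖A_2−P‖ = 5.0990;  C_2 = 5.0990 → taut
cable 3: L_3 = ‖A_3−P‖ = 7.0000;  C_3 = 7.0000 → taut
cable 4: L_4 = ‖A_4−P‖ = 5.8310;  C_4 = 6.5965 → slack

4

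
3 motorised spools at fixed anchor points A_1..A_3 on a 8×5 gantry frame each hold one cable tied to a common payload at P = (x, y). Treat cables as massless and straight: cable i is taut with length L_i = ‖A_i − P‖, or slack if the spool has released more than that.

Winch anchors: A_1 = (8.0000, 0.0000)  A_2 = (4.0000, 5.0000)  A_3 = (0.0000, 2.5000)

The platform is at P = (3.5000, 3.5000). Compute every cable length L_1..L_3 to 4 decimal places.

(5.7009, 1.5811, 3.6401)

cable 1: Δx=4.5000, Δy=-3.5000; L_1 = √(Δx²+Δy²) = 5.7009
cable 2: Δx=0.5000, Δy=1.5000; L_2 = √(Δx²+Δy²) = 1.5811
cable 3: Δx=-3.5000, Δy=-1.0000; L_3 = √(Δx²+Δy²) = 3.6401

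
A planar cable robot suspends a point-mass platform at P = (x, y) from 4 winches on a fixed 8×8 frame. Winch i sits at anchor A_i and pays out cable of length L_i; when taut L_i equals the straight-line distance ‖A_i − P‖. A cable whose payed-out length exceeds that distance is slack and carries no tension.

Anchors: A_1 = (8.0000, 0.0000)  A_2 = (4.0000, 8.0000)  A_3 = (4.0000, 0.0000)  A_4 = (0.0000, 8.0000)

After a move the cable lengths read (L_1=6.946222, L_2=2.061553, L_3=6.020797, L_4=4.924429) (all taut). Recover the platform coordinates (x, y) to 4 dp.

expand ‖A_i−P‖²=L_i² and subtract eq 1 (k_i ≔ ‖A_i‖²−L_i²)
k_1 = 64.0000+0.0000−48.2500 = 15.7500
eq1−eq2 → [8.0000  -16.0000]·P = -60.0000
eq1−eq3 → [8.0000  0.0000]·P = 36.0000
eq1−eq4 → [16.0000  -16.0000]·P = -24.0000
2×2 solve → P = (4.5000, 6.0000)
check cable 4: ‖A_4−P‖² = 24.2500 ≈ L_4² = 24.2500 ✓

(4.5000, 6.0000)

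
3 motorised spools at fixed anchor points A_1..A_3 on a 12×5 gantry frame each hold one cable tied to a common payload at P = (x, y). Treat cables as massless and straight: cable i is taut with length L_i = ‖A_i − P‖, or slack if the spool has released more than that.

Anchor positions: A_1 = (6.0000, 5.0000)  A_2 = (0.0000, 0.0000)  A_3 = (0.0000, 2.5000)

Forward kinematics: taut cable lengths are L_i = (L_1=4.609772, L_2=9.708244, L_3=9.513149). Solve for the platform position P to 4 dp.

each cable: (A_i−P)·(A_i−P) = L_i²; let c_i = ‖A_i‖²−L_i²
c_1 = 36.0000+25.0000−21.2500 = 39.7500
row 1: 12.0000x + 10.0000y = 134.0000  (c_2=-94.2500)
row 2: 12.0000x + 5.0000y = 124.0000  (c_3=-84.2500)
Cramer on rows 1–2 → x = 9.5000, y = 2.0000

(9.5000, 2.0000)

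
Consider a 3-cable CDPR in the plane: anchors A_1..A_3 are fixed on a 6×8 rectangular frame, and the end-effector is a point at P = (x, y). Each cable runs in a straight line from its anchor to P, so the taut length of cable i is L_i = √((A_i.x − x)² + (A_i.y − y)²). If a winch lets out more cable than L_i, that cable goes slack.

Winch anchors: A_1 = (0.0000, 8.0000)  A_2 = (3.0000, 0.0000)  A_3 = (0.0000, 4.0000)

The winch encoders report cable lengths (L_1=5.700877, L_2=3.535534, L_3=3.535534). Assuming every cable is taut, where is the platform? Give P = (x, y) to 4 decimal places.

(3.5000, 3.5000)

circle eqns → linear via eq_j − eq_1; set k_j = A_j·A_j − L_j²
k_1 = 0.0000+64.0000−32.5000 = 31.5000
-6.0000·x + 16.0000·y = k_1−k_2 = 35.0000
0.0000·x + 8.0000·y = k_1−k_3 = 28.0000
solve first two rows → x=3.5000, y=3.5000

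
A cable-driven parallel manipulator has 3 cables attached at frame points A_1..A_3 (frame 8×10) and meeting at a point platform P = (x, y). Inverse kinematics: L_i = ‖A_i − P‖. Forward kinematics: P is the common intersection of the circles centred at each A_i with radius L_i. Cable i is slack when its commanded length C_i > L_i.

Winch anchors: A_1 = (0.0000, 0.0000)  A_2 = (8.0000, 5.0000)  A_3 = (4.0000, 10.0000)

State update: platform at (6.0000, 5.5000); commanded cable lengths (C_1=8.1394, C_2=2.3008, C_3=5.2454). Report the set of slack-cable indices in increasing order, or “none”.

2, 3

i=1: geometric 8.1394 vs commanded 8.1394 ⇒ taut
i=2: geometric 2.0616 vs commanded 2.3008 ⇒ slack
i=3: geometric 4.9244 vs commanded 5.2454 ⇒ slack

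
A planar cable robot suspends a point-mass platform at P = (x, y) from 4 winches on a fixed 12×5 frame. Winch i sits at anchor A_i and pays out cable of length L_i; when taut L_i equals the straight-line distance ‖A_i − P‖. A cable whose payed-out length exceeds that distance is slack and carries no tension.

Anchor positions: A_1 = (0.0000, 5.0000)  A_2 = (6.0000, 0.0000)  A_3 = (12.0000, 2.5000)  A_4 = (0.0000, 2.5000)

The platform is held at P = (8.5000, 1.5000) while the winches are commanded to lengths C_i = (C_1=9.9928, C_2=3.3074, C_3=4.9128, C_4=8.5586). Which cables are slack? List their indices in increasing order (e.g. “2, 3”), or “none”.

1, 2, 3

i=1: geometric 9.1924 vs commanded 9.9928 ⇒ slack
i=2: geometric 2.9155 vs commanded 3.3074 ⇒ slack
i=3: geometric 3.6401 vs commanded 4.9128 ⇒ slack
i=4: geometric 8.5586 vs commanded 8.5586 ⇒ taut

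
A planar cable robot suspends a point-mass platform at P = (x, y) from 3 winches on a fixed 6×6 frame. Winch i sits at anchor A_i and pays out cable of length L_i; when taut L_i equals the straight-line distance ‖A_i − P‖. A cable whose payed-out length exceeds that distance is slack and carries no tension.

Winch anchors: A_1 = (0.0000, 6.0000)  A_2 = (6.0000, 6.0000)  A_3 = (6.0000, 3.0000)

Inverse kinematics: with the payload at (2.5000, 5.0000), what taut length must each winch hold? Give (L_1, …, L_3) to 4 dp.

cable 1: Δx=-2.5000, Δy=1.0000; L_1 = √(Δx²+Δy²) = 2.6926
cable 2: Δx=3.5000, Δy=1.0000; L_2 = √(Δx²+Δy²) = 3.6401
cable 3: Δx=3.5000, Δy=-2.0000; L_3 = √(Δx²+Δy²) = 4.0311

(2.6926, 3.6401, 4.0311)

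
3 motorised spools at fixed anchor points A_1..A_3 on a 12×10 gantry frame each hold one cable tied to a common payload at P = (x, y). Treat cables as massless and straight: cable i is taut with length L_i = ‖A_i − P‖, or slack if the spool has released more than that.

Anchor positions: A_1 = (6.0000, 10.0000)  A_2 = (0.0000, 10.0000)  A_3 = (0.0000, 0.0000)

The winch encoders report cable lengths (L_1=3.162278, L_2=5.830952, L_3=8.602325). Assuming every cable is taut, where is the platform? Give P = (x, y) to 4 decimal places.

(5.0000, 7.0000)

each cable: (A_i−P)·(A_i−P) = L_i²; let c_i = ‖A_i‖²−L_i²
c_1 = 36.0000+100.0000−10.0000 = 126.0000
row 1: 12.0000x + 0.0000y = 60.0000  (c_2=66.0000)
row 2: 12.0000x + 20.0000y = 200.0000  (c_3=-74.0000)
Cramer on rows 1–2 → x = 5.0000, y = 7.0000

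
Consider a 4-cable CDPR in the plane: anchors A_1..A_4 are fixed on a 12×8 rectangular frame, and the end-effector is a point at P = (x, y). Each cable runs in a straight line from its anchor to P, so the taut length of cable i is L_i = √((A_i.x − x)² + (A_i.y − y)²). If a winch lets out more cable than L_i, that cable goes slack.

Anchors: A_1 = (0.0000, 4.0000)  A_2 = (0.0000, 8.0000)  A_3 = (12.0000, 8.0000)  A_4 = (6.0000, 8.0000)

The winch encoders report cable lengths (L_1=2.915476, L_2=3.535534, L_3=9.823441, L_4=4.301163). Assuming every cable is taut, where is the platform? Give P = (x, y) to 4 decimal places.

expand ‖A_i−P‖²=L_i² and subtract eq 1 (k_i ≔ ‖A_i‖²−L_i²)
k_1 = 0.0000+16.0000−8.5000 = 7.5000
eq1−eq2 → [0.0000  -8.0000]·P = -44.0000
eq1−eq3 → [-24.0000  -8.0000]·P = -104.0000
eq1−eq4 → [-12.0000  -8.0000]·P = -74.0000
2×2 solve → P = (2.5000, 5.5000)
check cable 4: ‖A_4−P‖² = 18.5000 ≈ L_4² = 18.5000 ✓

(2.5000, 5.5000)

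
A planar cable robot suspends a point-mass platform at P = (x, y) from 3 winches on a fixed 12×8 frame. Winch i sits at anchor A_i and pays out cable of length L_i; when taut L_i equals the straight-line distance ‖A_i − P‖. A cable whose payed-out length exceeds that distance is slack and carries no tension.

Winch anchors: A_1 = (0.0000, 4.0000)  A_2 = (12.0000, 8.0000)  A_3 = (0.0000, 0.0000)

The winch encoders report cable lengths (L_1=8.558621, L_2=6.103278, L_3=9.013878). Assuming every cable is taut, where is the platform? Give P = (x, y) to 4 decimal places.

(8.5000, 3.0000)

each cable: (A_i−P)·(A_i−P) = L_i²; let k_i = ‖A_i‖²−L_i²
k_1 = 0.0000+16.0000−73.2500 = -57.2500
row 1: -24.0000x − 8.0000y = -228.0000  (k_2=170.7500)
row 2: 0.0000x + 8.0000y = 24.0000  (k_3=-81.2500)
Cramer on rows 1–2 → x = 8.5000, y = 3.0000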